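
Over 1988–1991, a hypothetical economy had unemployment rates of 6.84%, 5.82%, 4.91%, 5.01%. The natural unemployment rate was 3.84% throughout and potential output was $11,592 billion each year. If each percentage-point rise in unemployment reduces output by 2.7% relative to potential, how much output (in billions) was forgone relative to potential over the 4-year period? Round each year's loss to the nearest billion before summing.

Year 1988: gap = -2.7 × (6.84 - 3.84) = -8.1%, loss ≈ 11592 × 8.1/100 ≈ 939.
Year 1989: gap = -2.7 × (5.82 - 3.84) = -5.346%, loss ≈ 11592 × 5.346/100 ≈ 620.
Year 1990: gap = -2.7 × (4.91 - 3.84) = -2.889%, loss ≈ 11592 × 2.889/100 ≈ 335.
Year 1991: gap = -2.7 × (5.01 - 3.84) = -3.159%, loss ≈ 11592 × 3.159/100 ≈ 366.
Total lost output = 939 + 620 + 335 + 366 = 2260 billion.

$2,260 billion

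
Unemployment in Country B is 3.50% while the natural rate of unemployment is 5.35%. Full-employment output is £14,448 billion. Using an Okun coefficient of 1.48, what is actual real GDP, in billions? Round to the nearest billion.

£14,844 billion

Unemployment gap = 3.5 - 5.35 = -1.85 points, so the output gap is -1.48 × (-1.85) = 2.738%.
Actual GDP = 14448 × (1 + 2.738/100) = 14448 × 1.02738 ≈ 14844 billion.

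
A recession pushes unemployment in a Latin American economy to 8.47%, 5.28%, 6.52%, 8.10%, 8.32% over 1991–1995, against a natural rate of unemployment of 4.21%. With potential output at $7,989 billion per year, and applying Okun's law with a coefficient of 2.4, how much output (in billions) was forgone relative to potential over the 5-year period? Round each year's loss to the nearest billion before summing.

$2,999 billion

Year 1991: gap = -2.4 × (8.47 - 4.21) = -10.224%, loss ≈ 7989 × 10.224/100 ≈ 817.
Year 1992: gap = -2.4 × (5.28 - 4.21) = -2.568%, loss ≈ 7989 × 2.568/100 ≈ 205.
Year 1993: gap = -2.4 × (6.52 - 4.21) = -5.544%, loss ≈ 7989 × 5.544/100 ≈ 443.
Year 1994: gap = -2.4 × (8.1 - 4.21) = -9.336%, loss ≈ 7989 × 9.336/100 ≈ 746.
Year 1995: gap = -2.4 × (8.32 - 4.21) = -9.864%, loss ≈ 7989 × 9.864/100 ≈ 788.
Total lost output = 817 + 205 + 443 + 746 + 788 = 2999 billion.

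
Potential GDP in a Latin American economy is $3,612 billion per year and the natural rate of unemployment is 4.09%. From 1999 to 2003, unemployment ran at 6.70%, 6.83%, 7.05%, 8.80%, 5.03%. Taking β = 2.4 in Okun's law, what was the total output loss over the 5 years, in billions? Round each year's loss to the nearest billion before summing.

Year 1999: gap = -2.4 × (6.7 - 4.09) = -6.264%, loss ≈ 3612 × 6.264/100 ≈ 226.
Year 2000: gap = -2.4 × (6.83 - 4.09) = -6.576%, loss ≈ 3612 × 6.576/100 ≈ 238.
Year 2001: gap = -2.4 × (7.05 - 4.09) = -7.104%, loss ≈ 3612 × 7.104/100 ≈ 257.
Year 2002: gap = -2.4 × (8.8 - 4.09) = -11.304%, loss ≈ 3612 × 11.304/100 ≈ 408.
Year 2003: gap = -2.4 × (5.03 - 4.09) = -2.256%, loss ≈ 3612 × 2.256/100 ≈ 81.
Total lost output = 226 + 238 + 257 + 408 + 81 = 1210 billion.

$1,210 billion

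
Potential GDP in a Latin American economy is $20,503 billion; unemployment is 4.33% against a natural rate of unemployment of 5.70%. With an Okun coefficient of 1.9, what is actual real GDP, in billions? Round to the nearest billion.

$21,037 billion

Unemployment gap = 4.33 - 5.7 = -1.37 points, so the output gap is -1.9 × (-1.37) = 2.603%.
Actual GDP = 20503 × (1 + 2.603/100) = 20503 × 1.02603 ≈ 21037 billion.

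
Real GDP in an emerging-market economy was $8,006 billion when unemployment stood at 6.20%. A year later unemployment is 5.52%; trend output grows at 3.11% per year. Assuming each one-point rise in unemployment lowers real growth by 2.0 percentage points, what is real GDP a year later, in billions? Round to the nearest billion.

$8,364 billion

Δu = 5.52 - 6.2 = -0.68 points.
Okun's law (growth form): g_Y = g_Y* - β × Δu = 3.11 - 2.0 × (-0.68) = 3.11 + 1.36 = 4.47%.
Real GDP in the next year = 8006 × (1 + 4.47/100) = 8006 × 1.0447 ≈ 8364 billion.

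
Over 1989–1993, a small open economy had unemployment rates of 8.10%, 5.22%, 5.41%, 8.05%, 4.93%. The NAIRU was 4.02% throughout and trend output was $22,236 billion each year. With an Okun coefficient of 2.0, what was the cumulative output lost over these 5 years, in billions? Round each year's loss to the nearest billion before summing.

$5,163 billion

Year 1989: gap = -2.0 × (8.1 - 4.02) = -8.16%, loss ≈ 22236 × 8.16/100 ≈ 1814.
Year 1990: gap = -2.0 × (5.22 - 4.02) = -2.4%, loss ≈ 22236 × 2.4/100 ≈ 534.
Year 1991: gap = -2.0 × (5.41 - 4.02) = -2.78%, loss ≈ 22236 × 2.78/100 ≈ 618.
Year 1992: gap = -2.0 × (8.05 - 4.02) = -8.06%, loss ≈ 22236 × 8.06/100 ≈ 1792.
Year 1993: gap = -2.0 × (4.93 - 4.02) = -1.82%, loss ≈ 22236 × 1.82/100 ≈ 405.
Total lost output = 1814 + 534 + 618 + 1792 + 405 = 5163 billion.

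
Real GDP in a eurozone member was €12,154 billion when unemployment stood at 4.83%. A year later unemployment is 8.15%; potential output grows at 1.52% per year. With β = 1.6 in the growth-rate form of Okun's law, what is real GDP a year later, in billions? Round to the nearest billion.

Δu = 8.15 - 4.83 = 3.32 points.
Okun's law (growth form): g_Y = g_Y* - β × Δu = 1.52 - 1.6 × (3.32) = 1.52 - 5.312 = -3.792%.
Real GDP in the next year = 12154 × (1 - 3.792/100) = 12154 × 0.96208 ≈ 11693 billion.

€11,693 billion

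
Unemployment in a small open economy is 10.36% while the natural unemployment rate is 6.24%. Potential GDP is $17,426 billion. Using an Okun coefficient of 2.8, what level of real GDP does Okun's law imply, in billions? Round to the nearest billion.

$15,416 billion

Unemployment gap = 10.36 - 6.24 = 4.12 points, so the output gap is -2.8 × 4.12 = -11.536%.
Actual GDP = 17426 × (1 - 11.536/100) = 17426 × 0.88464 ≈ 15416 billion.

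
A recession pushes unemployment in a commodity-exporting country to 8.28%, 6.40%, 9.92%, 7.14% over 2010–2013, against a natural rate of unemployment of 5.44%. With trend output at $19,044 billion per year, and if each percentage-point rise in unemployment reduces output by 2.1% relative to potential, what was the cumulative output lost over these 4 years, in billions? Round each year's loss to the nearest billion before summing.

$3,992 billion

Year 2010: gap = -2.1 × (8.28 - 5.44) = -5.964%, loss ≈ 19044 × 5.964/100 ≈ 1136.
Year 2011: gap = -2.1 × (6.4 - 5.44) = -2.016%, loss ≈ 19044 × 2.016/100 ≈ 384.
Year 2012: gap = -2.1 × (9.92 - 5.44) = -9.408%, loss ≈ 19044 × 9.408/100 ≈ 1792.
Year 2013: gap = -2.1 × (7.14 - 5.44) = -3.57%, loss ≈ 19044 × 3.57/100 ≈ 680.
Total lost output = 1136 + 384 + 1792 + 680 = 3992 billion.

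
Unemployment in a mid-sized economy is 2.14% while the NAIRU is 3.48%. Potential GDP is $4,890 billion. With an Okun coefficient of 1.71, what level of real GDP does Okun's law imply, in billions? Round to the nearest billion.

$5,002 billion

Unemployment gap = 2.14 - 3.48 = -1.34 points, so the output gap is -1.71 × (-1.34) = 2.2914%.
Actual GDP = 4890 × (1 + 2.2914/100) = 4890 × 1.022914 ≈ 5002 billion.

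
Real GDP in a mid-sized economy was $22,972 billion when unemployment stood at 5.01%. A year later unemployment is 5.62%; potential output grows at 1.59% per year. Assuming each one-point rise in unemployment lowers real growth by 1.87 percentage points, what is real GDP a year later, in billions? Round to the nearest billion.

Δu = 5.62 - 5.01 = 0.61 points.
Okun's law (growth form): g_Y = g_Y* - β × Δu = 1.59 - 1.87 × (0.61) = 1.59 - 1.1407 = 0.4493%.
Real GDP in the next year = 22972 × (1 + 0.4493/100) = 22972 × 1.004493 ≈ 23075 billion.

$23,075 billion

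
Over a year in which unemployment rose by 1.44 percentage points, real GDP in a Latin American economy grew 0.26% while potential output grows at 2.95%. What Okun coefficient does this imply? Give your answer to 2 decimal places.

β ≈ 1.87

Growth form: g_Y = g_Y* - β × Δu, so β = (g_Y* - g_Y)/Δu.
β = (2.95 - 0.26)/1.44 = 2.69/1.44 = 1.87.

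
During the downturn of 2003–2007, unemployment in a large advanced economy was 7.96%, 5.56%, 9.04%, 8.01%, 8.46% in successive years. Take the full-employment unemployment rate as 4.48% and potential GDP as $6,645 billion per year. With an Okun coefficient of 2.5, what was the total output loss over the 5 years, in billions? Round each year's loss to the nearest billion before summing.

$2,762 billion

Year 2003: gap = -2.5 × (7.96 - 4.48) = -8.7%, loss ≈ 6645 × 8.7/100 ≈ 578.
Year 2004: gap = -2.5 × (5.56 - 4.48) = -2.7%, loss ≈ 6645 × 2.7/100 ≈ 179.
Year 2005: gap = -2.5 × (9.04 - 4.48) = -11.4%, loss ≈ 6645 × 11.4/100 ≈ 758.
Year 2006: gap = -2.5 × (8.01 - 4.48) = -8.825%, loss ≈ 6645 × 8.825/100 ≈ 586.
Year 2007: gap = -2.5 × (8.46 - 4.48) = -9.95%, loss ≈ 6645 × 9.95/100 ≈ 661.
Total lost output = 578 + 179 + 758 + 586 + 661 = 2762 billion.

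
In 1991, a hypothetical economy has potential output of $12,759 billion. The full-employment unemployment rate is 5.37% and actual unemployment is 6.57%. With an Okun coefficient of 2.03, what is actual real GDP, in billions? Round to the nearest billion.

Unemployment gap = 6.57 - 5.37 = 1.2 points, so the output gap is -2.03 × 1.2 = -2.436%.
Actual GDP = 12759 × (1 - 2.436/100) = 12759 × 0.97564 ≈ 12448 billion.

$12,448 billion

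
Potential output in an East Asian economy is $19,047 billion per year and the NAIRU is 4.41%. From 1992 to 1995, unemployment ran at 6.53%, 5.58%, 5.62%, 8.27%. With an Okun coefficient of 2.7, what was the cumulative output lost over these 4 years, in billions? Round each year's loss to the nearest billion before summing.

$4,299 billion

Year 1992: gap = -2.7 × (6.53 - 4.41) = -5.724%, loss ≈ 19047 × 5.724/100 ≈ 1090.
Year 1993: gap = -2.7 × (5.58 - 4.41) = -3.159%, loss ≈ 19047 × 3.159/100 ≈ 602.
Year 1994: gap = -2.7 × (5.62 - 4.41) = -3.267%, loss ≈ 19047 × 3.267/100 ≈ 622.
Year 1995: gap = -2.7 × (8.27 - 4.41) = -10.422%, loss ≈ 19047 × 10.422/100 ≈ 1985.
Total lost output = 1090 + 602 + 622 + 1985 = 4299 billion.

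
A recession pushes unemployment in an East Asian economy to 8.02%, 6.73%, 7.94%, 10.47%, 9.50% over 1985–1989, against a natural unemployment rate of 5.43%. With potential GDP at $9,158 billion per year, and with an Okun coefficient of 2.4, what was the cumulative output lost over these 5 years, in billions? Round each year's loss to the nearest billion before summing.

$3,410 billion

Year 1985: gap = -2.4 × (8.02 - 5.43) = -6.216%, loss ≈ 9158 × 6.216/100 ≈ 569.
Year 1986: gap = -2.4 × (6.73 - 5.43) = -3.12%, loss ≈ 9158 × 3.12/100 ≈ 286.
Year 1987: gap = -2.4 × (7.94 - 5.43) = -6.024%, loss ≈ 9158 × 6.024/100 ≈ 552.
Year 1988: gap = -2.4 × (10.47 - 5.43) = -12.096%, loss ≈ 9158 × 12.096/100 ≈ 1108.
Year 1989: gap = -2.4 × (9.5 - 5.43) = -9.768%, loss ≈ 9158 × 9.768/100 ≈ 895.
Total lost output = 569 + 286 + 552 + 1108 + 895 = 3410 billion.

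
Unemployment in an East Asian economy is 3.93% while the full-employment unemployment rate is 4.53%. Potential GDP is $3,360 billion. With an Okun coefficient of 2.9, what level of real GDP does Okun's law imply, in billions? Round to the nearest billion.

$3,418 billion

Unemployment gap = 3.93 - 4.53 = -0.6 points, so the output gap is -2.9 × (-0.6) = 1.74%.
Actual GDP = 3360 × (1 + 1.74/100) = 3360 × 1.0174 ≈ 3418 billion.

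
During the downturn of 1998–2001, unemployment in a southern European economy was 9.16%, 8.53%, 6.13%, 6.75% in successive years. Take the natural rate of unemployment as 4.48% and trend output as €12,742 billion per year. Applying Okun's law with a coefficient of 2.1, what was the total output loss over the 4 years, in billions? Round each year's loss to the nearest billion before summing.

Year 1998: gap = -2.1 × (9.16 - 4.48) = -9.828%, loss ≈ 12742 × 9.828/100 ≈ 1252.
Year 1999: gap = -2.1 × (8.53 - 4.48) = -8.505%, loss ≈ 12742 × 8.505/100 ≈ 1084.
Year 2000: gap = -2.1 × (6.13 - 4.48) = -3.465%, loss ≈ 12742 × 3.465/100 ≈ 442.
Year 2001: gap = -2.1 × (6.75 - 4.48) = -4.767%, loss ≈ 12742 × 4.767/100 ≈ 607.
Total lost output = 1252 + 1084 + 442 + 607 = 3385 billion.

€3,385 billion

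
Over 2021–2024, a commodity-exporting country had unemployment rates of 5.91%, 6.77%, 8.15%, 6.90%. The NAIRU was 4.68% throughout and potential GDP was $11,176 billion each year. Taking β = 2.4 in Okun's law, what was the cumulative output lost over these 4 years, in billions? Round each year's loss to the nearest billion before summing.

Year 2021: gap = -2.4 × (5.91 - 4.68) = -2.952%, loss ≈ 11176 × 2.952/100 ≈ 330.
Year 2022: gap = -2.4 × (6.77 - 4.68) = -5.016%, loss ≈ 11176 × 5.016/100 ≈ 561.
Year 2023: gap = -2.4 × (8.15 - 4.68) = -8.328%, loss ≈ 11176 × 8.328/100 ≈ 931.
Year 2024: gap = -2.4 × (6.9 - 4.68) = -5.328%, loss ≈ 11176 × 5.328/100 ≈ 595.
Total lost output = 330 + 561 + 931 + 595 = 2417 billion.

$2,417 billion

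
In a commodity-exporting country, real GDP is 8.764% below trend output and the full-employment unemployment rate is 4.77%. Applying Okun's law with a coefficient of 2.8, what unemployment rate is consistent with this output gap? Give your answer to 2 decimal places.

7.90%

From Okun's law, u - u* = -(output gap)/β = -(-8.764)/2.8 = 3.13 points.
So u = 4.77 + 3.13 = 7.90%.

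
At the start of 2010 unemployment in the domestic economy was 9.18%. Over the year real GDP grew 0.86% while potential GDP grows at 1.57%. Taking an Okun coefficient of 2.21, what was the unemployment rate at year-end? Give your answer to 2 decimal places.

Growth-rate Okun's law: g_Y = g_Y* - β × Δu, so Δu = (g_Y* - g_Y)/β.
Δu = (1.57 - 0.86)/2.21 = 0.71/2.21 = 0.32 percentage points.
Year-end unemployment = 9.18 + 0.32 = 9.50%.

9.50%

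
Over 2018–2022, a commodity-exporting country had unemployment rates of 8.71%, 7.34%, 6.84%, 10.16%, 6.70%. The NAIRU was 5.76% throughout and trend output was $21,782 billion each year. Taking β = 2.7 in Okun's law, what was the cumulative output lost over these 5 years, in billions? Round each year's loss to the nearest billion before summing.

$6,440 billion

Year 2018: gap = -2.7 × (8.71 - 5.76) = -7.965%, loss ≈ 21782 × 7.965/100 ≈ 1735.
Year 2019: gap = -2.7 × (7.34 - 5.76) = -4.266%, loss ≈ 21782 × 4.266/100 ≈ 929.
Year 2020: gap = -2.7 × (6.84 - 5.76) = -2.916%, loss ≈ 21782 × 2.916/100 ≈ 635.
Year 2021: gap = -2.7 × (10.16 - 5.76) = -11.88%, loss ≈ 21782 × 11.88/100 ≈ 2588.
Year 2022: gap = -2.7 × (6.7 - 5.76) = -2.538%, loss ≈ 21782 × 2.538/100 ≈ 553.
Total lost output = 1735 + 929 + 635 + 2588 + 553 = 6440 billion.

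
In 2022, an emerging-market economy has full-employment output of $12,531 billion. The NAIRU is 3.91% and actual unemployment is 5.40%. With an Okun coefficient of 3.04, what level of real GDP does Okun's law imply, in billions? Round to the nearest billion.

$11,963 billion

Unemployment gap = 5.4 - 3.91 = 1.49 points, so the output gap is -3.04 × 1.49 = -4.5296%.
Actual GDP = 12531 × (1 - 4.5296/100) = 12531 × 0.954704 ≈ 11963 billion.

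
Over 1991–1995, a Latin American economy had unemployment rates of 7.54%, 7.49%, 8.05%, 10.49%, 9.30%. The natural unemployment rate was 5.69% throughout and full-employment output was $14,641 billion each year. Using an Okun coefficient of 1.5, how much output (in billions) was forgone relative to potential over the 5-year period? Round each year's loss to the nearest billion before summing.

$3,166 billion

Year 1991: gap = -1.5 × (7.54 - 5.69) = -2.775%, loss ≈ 14641 × 2.775/100 ≈ 406.
Year 1992: gap = -1.5 × (7.49 - 5.69) = -2.7%, loss ≈ 14641 × 2.7/100 ≈ 395.
Year 1993: gap = -1.5 × (8.05 - 5.69) = -3.54%, loss ≈ 14641 × 3.54/100 ≈ 518.
Year 1994: gap = -1.5 × (10.49 - 5.69) = -7.2%, loss ≈ 14641 × 7.2/100 ≈ 1054.
Year 1995: gap = -1.5 × (9.3 - 5.69) = -5.415%, loss ≈ 14641 × 5.415/100 ≈ 793.
Total lost output = 406 + 395 + 518 + 1054 + 793 = 3166 billion.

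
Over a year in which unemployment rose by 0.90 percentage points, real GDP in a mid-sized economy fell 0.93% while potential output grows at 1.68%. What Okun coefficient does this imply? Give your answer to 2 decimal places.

β ≈ 2.90

Growth form: g_Y = g_Y* - β × Δu, so β = (g_Y* - g_Y)/Δu.
β = (1.68 + 0.93)/0.90 = 2.61/0.90 = 2.90.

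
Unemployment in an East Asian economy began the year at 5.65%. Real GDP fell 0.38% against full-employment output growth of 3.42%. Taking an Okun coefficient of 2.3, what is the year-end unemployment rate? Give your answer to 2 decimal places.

7.30%

Growth-rate Okun's law: g_Y = g_Y* - β × Δu, so Δu = (g_Y* - g_Y)/β.
Δu = (3.42 + 0.38)/2.3 = 3.8/2.3 = 1.65 percentage points.
Year-end unemployment = 5.65 + 1.65 = 7.30%.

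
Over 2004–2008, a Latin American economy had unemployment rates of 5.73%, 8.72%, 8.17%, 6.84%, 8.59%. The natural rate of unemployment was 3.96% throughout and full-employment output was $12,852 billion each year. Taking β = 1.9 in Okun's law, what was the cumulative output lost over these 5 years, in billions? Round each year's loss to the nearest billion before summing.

Year 2004: gap = -1.9 × (5.73 - 3.96) = -3.363%, loss ≈ 12852 × 3.363/100 ≈ 432.
Year 2005: gap = -1.9 × (8.72 - 3.96) = -9.044%, loss ≈ 12852 × 9.044/100 ≈ 1162.
Year 2006: gap = -1.9 × (8.17 - 3.96) = -7.999%, loss ≈ 12852 × 7.999/100 ≈ 1028.
Year 2007: gap = -1.9 × (6.84 - 3.96) = -5.472%, loss ≈ 12852 × 5.472/100 ≈ 703.
Year 2008: gap = -1.9 × (8.59 - 3.96) = -8.797%, loss ≈ 12852 × 8.797/100 ≈ 1131.
Total lost output = 432 + 1162 + 1028 + 703 + 1131 = 4456 billion.

$4,456 billion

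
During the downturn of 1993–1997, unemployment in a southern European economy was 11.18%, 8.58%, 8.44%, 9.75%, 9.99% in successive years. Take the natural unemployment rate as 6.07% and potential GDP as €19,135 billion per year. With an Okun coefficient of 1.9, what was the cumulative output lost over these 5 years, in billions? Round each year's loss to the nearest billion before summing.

Year 1993: gap = -1.9 × (11.18 - 6.07) = -9.709%, loss ≈ 19135 × 9.709/100 ≈ 1858.
Year 1994: gap = -1.9 × (8.58 - 6.07) = -4.769%, loss ≈ 19135 × 4.769/100 ≈ 913.
Year 1995: gap = -1.9 × (8.44 - 6.07) = -4.503%, loss ≈ 19135 × 4.503/100 ≈ 862.
Year 1996: gap = -1.9 × (9.75 - 6.07) = -6.992%, loss ≈ 19135 × 6.992/100 ≈ 1338.
Year 1997: gap = -1.9 × (9.99 - 6.07) = -7.448%, loss ≈ 19135 × 7.448/100 ≈ 1425.
Total lost output = 1858 + 913 + 862 + 1338 + 1425 = 6396 billion.

€6,396 billion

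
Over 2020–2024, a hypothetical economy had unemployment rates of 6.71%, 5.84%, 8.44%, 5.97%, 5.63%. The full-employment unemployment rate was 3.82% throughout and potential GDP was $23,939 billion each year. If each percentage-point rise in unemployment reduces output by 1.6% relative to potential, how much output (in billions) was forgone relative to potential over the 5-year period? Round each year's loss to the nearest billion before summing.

Year 2020: gap = -1.6 × (6.71 - 3.82) = -4.624%, loss ≈ 23939 × 4.624/100 ≈ 1107.
Year 2021: gap = -1.6 × (5.84 - 3.82) = -3.232%, loss ≈ 23939 × 3.232/100 ≈ 774.
Year 2022: gap = -1.6 × (8.44 - 3.82) = -7.392%, loss ≈ 23939 × 7.392/100 ≈ 1770.
Year 2023: gap = -1.6 × (5.97 - 3.82) = -3.44%, loss ≈ 23939 × 3.44/100 ≈ 824.
Year 2024: gap = -1.6 × (5.63 - 3.82) = -2.896%, loss ≈ 23939 × 2.896/100 ≈ 693.
Total lost output = 1107 + 774 + 1770 + 824 + 693 = 5168 billion.

$5,168 billion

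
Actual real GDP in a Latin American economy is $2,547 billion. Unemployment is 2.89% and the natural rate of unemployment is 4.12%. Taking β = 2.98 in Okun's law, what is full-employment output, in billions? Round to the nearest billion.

$2,457 billion

Unemployment gap = 2.89 - 4.12 = -1.23 points, so output gap = -2.98 × (-1.23) = 3.6654%.
Since Y = Y* × (1 + gap/100), Y* = 2547/1.036654 ≈ 2457 billion.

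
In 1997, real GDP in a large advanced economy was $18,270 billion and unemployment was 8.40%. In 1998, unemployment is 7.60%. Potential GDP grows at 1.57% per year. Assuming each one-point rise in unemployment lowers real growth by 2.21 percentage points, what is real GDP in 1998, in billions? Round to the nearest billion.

$18,880 billion

Δu = 7.6 - 8.4 = -0.8 points.
Okun's law (growth form): g_Y = g_Y* - β × Δu = 1.57 - 2.21 × (-0.80) = 1.57 + 1.768 = 3.338%.
Real GDP in the next year = 18270 × (1 + 3.338/100) = 18270 × 1.03338 ≈ 18880 billion.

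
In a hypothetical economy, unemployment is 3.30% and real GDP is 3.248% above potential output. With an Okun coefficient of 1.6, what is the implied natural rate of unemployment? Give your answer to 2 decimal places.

5.33%

From Okun's law, u - u* = -(output gap)/β = -(3.248)/1.6 = -2.03 points.
So u* = 3.3 + 2.03 = 5.33%.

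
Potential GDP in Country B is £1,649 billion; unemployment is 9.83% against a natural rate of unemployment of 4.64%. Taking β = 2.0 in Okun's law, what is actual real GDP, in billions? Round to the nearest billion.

Unemployment gap = 9.83 - 4.64 = 5.19 points, so the output gap is -2 × 5.19 = -10.38%.
Actual GDP = 1649 × (1 - 10.38/100) = 1649 × 0.8962 ≈ 1478 billion.

£1,478 billion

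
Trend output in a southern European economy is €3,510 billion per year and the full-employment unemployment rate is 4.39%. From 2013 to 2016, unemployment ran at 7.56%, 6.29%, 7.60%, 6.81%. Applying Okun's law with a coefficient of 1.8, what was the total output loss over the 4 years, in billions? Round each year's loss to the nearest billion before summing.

Year 2013: gap = -1.8 × (7.56 - 4.39) = -5.706%, loss ≈ 3510 × 5.706/100 ≈ 200.
Year 2014: gap = -1.8 × (6.29 - 4.39) = -3.42%, loss ≈ 3510 × 3.42/100 ≈ 120.
Year 2015: gap = -1.8 × (7.6 - 4.39) = -5.778%, loss ≈ 3510 × 5.778/100 ≈ 203.
Year 2016: gap = -1.8 × (6.81 - 4.39) = -4.356%, loss ≈ 3510 × 4.356/100 ≈ 153.
Total lost output = 200 + 120 + 203 + 153 = 676 billion.

€676 billion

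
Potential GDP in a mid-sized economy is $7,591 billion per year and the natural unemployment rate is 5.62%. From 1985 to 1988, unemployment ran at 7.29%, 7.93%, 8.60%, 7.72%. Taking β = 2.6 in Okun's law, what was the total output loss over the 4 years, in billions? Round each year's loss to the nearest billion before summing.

$1,788 billion

Year 1985: gap = -2.6 × (7.29 - 5.62) = -4.342%, loss ≈ 7591 × 4.342/100 ≈ 330.
Year 1986: gap = -2.6 × (7.93 - 5.62) = -6.006%, loss ≈ 7591 × 6.006/100 ≈ 456.
Year 1987: gap = -2.6 × (8.6 - 5.62) = -7.748%, loss ≈ 7591 × 7.748/100 ≈ 588.
Year 1988: gap = -2.6 × (7.72 - 5.62) = -5.46%, loss ≈ 7591 × 5.46/100 ≈ 414.
Total lost output = 330 + 456 + 588 + 414 = 1788 billion.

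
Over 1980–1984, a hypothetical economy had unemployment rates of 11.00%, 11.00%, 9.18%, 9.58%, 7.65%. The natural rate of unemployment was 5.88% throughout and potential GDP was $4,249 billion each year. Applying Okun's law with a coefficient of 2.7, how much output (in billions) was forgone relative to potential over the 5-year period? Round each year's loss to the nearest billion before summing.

Year 1980: gap = -2.7 × (11 - 5.88) = -13.824%, loss ≈ 4249 × 13.824/100 ≈ 587.
Year 1981: gap = -2.7 × (11 - 5.88) = -13.824%, loss ≈ 4249 × 13.824/100 ≈ 587.
Year 1982: gap = -2.7 × (9.18 - 5.88) = -8.91%, loss ≈ 4249 × 8.91/100 ≈ 379.
Year 1983: gap = -2.7 × (9.58 - 5.88) = -9.99%, loss ≈ 4249 × 9.99/100 ≈ 424.
Year 1984: gap = -2.7 × (7.65 - 5.88) = -4.779%, loss ≈ 4249 × 4.779/100 ≈ 203.
Total lost output = 587 + 587 + 379 + 424 + 203 = 2180 billion.

$2,180 billion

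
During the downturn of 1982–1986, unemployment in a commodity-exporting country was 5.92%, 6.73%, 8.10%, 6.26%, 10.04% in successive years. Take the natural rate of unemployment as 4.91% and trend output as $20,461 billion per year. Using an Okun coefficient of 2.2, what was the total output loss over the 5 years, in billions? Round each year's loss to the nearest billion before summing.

$5,627 billion

Year 1982: gap = -2.2 × (5.92 - 4.91) = -2.222%, loss ≈ 20461 × 2.222/100 ≈ 455.
Year 1983: gap = -2.2 × (6.73 - 4.91) = -4.004%, loss ≈ 20461 × 4.004/100 ≈ 819.
Year 1984: gap = -2.2 × (8.1 - 4.91) = -7.018%, loss ≈ 20461 × 7.018/100 ≈ 1436.
Year 1985: gap = -2.2 × (6.26 - 4.91) = -2.97%, loss ≈ 20461 × 2.97/100 ≈ 608.
Year 1986: gap = -2.2 × (10.04 - 4.91) = -11.286%, loss ≈ 20461 × 11.286/100 ≈ 2309.
Total lost output = 455 + 819 + 1436 + 608 + 2309 = 5627 billion.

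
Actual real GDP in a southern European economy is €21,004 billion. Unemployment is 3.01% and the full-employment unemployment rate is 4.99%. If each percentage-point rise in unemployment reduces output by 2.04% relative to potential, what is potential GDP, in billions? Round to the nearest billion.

€20,189 billion

Unemployment gap = 3.01 - 4.99 = -1.98 points, so output gap = -2.04 × (-1.98) = 4.0392%.
Since Y = Y* × (1 + gap/100), Y* = 21004/1.040392 ≈ 20189 billion.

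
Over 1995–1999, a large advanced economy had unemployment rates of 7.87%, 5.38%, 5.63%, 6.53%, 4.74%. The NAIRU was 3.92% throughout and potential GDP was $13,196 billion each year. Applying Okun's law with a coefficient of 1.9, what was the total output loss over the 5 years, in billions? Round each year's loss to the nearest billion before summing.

Year 1995: gap = -1.9 × (7.87 - 3.92) = -7.505%, loss ≈ 13196 × 7.505/100 ≈ 990.
Year 1996: gap = -1.9 × (5.38 - 3.92) = -2.774%, loss ≈ 13196 × 2.774/100 ≈ 366.
Year 1997: gap = -1.9 × (5.63 - 3.92) = -3.249%, loss ≈ 13196 × 3.249/100 ≈ 429.
Year 1998: gap = -1.9 × (6.53 - 3.92) = -4.959%, loss ≈ 13196 × 4.959/100 ≈ 654.
Year 1999: gap = -1.9 × (4.74 - 3.92) = -1.558%, loss ≈ 13196 × 1.558/100 ≈ 206.
Total lost output = 990 + 366 + 429 + 654 + 206 = 2645 billion.

$2,645 billion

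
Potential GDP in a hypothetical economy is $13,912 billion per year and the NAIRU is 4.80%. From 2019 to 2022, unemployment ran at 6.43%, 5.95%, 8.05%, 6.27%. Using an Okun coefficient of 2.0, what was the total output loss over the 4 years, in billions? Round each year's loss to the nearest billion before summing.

Year 2019: gap = -2.0 × (6.43 - 4.8) = -3.26%, loss ≈ 13912 × 3.26/100 ≈ 454.
Year 2020: gap = -2.0 × (5.95 - 4.8) = -2.3%, loss ≈ 13912 × 2.3/100 ≈ 320.
Year 2021: gap = -2.0 × (8.05 - 4.8) = -6.5%, loss ≈ 13912 × 6.5/100 ≈ 904.
Year 2022: gap = -2.0 × (6.27 - 4.8) = -2.94%, loss ≈ 13912 × 2.94/100 ≈ 409.
Total lost output = 454 + 320 + 904 + 409 = 2087 billion.

$2,087 billion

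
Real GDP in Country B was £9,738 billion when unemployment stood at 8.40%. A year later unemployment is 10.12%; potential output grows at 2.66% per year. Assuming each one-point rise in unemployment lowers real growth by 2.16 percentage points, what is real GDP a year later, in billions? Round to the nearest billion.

Δu = 10.12 - 8.4 = 1.72 points.
Okun's law (growth form): g_Y = g_Y* - β × Δu = 2.66 - 2.16 × (1.72) = 2.66 - 3.7152 = -1.0552%.
Real GDP in the next year = 9738 × (1 - 1.0552/100) = 9738 × 0.989448 ≈ 9635 billion.

£9,635 billion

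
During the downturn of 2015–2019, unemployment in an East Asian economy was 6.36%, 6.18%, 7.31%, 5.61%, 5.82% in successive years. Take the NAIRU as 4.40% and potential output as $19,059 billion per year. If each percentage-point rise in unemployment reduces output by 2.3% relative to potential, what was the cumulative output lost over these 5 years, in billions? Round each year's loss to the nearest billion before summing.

$4,067 billion

Year 2015: gap = -2.3 × (6.36 - 4.4) = -4.508%, loss ≈ 19059 × 4.508/100 ≈ 859.
Year 2016: gap = -2.3 × (6.18 - 4.4) = -4.094%, loss ≈ 19059 × 4.094/100 ≈ 780.
Year 2017: gap = -2.3 × (7.31 - 4.4) = -6.693%, loss ≈ 19059 × 6.693/100 ≈ 1276.
Year 2018: gap = -2.3 × (5.61 - 4.4) = -2.783%, loss ≈ 19059 × 2.783/100 ≈ 530.
Year 2019: gap = -2.3 × (5.82 - 4.4) = -3.266%, loss ≈ 19059 × 3.266/100 ≈ 622.
Total lost output = 859 + 780 + 1276 + 530 + 622 = 4067 billion.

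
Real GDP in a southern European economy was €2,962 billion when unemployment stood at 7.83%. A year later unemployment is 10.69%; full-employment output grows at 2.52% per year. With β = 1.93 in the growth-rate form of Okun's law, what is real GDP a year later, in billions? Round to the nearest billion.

€2,873 billion

Δu = 10.69 - 7.83 = 2.86 points.
Okun's law (growth form): g_Y = g_Y* - β × Δu = 2.52 - 1.93 × (2.86) = 2.52 - 5.5198 = -2.9998%.
Real GDP in the next year = 2962 × (1 - 2.9998/100) = 2962 × 0.970002 ≈ 2873 billion.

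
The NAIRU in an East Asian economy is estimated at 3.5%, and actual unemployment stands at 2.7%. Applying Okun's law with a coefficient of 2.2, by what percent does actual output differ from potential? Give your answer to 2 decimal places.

1.76%

The unemployment gap is 2.7 - 3.5 = -0.8 percentage points.
Okun's law gives an output gap of -2.2 × (-0.8) = 1.76%, i.e. 1.76% above potential.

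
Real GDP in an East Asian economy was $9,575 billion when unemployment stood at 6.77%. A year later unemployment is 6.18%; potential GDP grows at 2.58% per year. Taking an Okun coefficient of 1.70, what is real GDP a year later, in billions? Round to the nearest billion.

Δu = 6.18 - 6.77 = -0.59 points.
Okun's law (growth form): g_Y = g_Y* - β × Δu = 2.58 - 1.70 × (-0.59) = 2.58 + 1.003 = 3.583%.
Real GDP in the next year = 9575 × (1 + 3.583/100) = 9575 × 1.03583 ≈ 9918 billion.

$9,918 billion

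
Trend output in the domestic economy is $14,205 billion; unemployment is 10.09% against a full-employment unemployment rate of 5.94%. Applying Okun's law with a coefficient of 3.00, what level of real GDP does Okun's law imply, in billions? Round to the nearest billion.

Unemployment gap = 10.09 - 5.94 = 4.15 points, so the output gap is -3 × 4.15 = -12.45%.
Actual GDP = 14205 × (1 - 12.45/100) = 14205 × 0.8755 ≈ 12436 billion.

$12,436 billion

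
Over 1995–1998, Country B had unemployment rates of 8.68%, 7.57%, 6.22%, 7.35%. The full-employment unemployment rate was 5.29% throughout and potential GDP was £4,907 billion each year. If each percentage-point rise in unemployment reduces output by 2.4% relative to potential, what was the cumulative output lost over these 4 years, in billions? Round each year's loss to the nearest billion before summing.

Year 1995: gap = -2.4 × (8.68 - 5.29) = -8.136%, loss ≈ 4907 × 8.136/100 ≈ 399.
Year 1996: gap = -2.4 × (7.57 - 5.29) = -5.472%, loss ≈ 4907 × 5.472/100 ≈ 269.
Year 1997: gap = -2.4 × (6.22 - 5.29) = -2.232%, loss ≈ 4907 × 2.232/100 ≈ 110.
Year 1998: gap = -2.4 × (7.35 - 5.29) = -4.944%, loss ≈ 4907 × 4.944/100 ≈ 243.
Total lost output = 399 + 269 + 110 + 243 = 1021 billion.

£1,021 billion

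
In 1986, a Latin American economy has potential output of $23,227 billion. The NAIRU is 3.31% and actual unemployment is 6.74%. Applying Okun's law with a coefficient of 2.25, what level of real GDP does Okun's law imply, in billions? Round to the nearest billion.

Unemployment gap = 6.74 - 3.31 = 3.43 points, so the output gap is -2.25 × 3.43 = -7.7175%.
Actual GDP = 23227 × (1 - 7.7175/100) = 23227 × 0.922825 ≈ 21434 billion.

$21,434 billion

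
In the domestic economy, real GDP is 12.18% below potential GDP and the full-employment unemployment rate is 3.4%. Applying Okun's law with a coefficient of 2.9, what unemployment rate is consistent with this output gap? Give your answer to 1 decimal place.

7.6%

From Okun's law, u - u* = -(output gap)/β = -(-12.18)/2.9 = 4.2 points.
So u = 3.4 + 4.2 = 7.6%.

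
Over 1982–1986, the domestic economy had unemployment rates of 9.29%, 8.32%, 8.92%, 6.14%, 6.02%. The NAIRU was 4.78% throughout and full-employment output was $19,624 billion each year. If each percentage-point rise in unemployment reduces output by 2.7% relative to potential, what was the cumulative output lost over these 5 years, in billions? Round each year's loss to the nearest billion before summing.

Year 1982: gap = -2.7 × (9.29 - 4.78) = -12.177%, loss ≈ 19624 × 12.177/100 ≈ 2390.
Year 1983: gap = -2.7 × (8.32 - 4.78) = -9.558%, loss ≈ 19624 × 9.558/100 ≈ 1876.
Year 1984: gap = -2.7 × (8.92 - 4.78) = -11.178%, loss ≈ 19624 × 11.178/100 ≈ 2194.
Year 1985: gap = -2.7 × (6.14 - 4.78) = -3.672%, loss ≈ 19624 × 3.672/100 ≈ 721.
Year 1986: gap = -2.7 × (6.02 - 4.78) = -3.348%, loss ≈ 19624 × 3.348/100 ≈ 657.
Total lost output = 2390 + 1876 + 2194 + 721 + 657 = 7838 billion.

$7,838 billion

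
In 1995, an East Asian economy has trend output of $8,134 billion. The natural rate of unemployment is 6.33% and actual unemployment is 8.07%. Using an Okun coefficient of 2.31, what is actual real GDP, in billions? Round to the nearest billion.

Unemployment gap = 8.07 - 6.33 = 1.74 points, so the output gap is -2.31 × 1.74 = -4.0194%.
Actual GDP = 8134 × (1 - 4.0194/100) = 8134 × 0.959806 ≈ 7807 billion.

$7,807 billion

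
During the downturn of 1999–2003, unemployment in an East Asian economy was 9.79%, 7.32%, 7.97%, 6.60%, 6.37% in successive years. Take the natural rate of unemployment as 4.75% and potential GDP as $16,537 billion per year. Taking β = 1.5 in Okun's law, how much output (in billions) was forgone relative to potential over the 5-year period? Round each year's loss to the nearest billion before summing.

$3,548 billion

Year 1999: gap = -1.5 × (9.79 - 4.75) = -7.56%, loss ≈ 16537 × 7.56/100 ≈ 1250.
Year 2000: gap = -1.5 × (7.32 - 4.75) = -3.855%, loss ≈ 16537 × 3.855/100 ≈ 638.
Year 2001: gap = -1.5 × (7.97 - 4.75) = -4.83%, loss ≈ 16537 × 4.83/100 ≈ 799.
Year 2002: gap = -1.5 × (6.6 - 4.75) = -2.775%, loss ≈ 16537 × 2.775/100 ≈ 459.
Year 2003: gap = -1.5 × (6.37 - 4.75) = -2.43%, loss ≈ 16537 × 2.43/100 ≈ 402.
Total lost output = 1250 + 638 + 799 + 459 + 402 = 3548 billion.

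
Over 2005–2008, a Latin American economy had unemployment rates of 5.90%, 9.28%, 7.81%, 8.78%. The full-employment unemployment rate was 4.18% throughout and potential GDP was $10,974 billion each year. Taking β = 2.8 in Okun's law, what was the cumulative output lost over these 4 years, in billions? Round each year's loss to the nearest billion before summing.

$4,624 billion

Year 2005: gap = -2.8 × (5.9 - 4.18) = -4.816%, loss ≈ 10974 × 4.816/100 ≈ 529.
Year 2006: gap = -2.8 × (9.28 - 4.18) = -14.28%, loss ≈ 10974 × 14.28/100 ≈ 1567.
Year 2007: gap = -2.8 × (7.81 - 4.18) = -10.164%, loss ≈ 10974 × 10.164/100 ≈ 1115.
Year 2008: gap = -2.8 × (8.78 - 4.18) = -12.88%, loss ≈ 10974 × 12.88/100 ≈ 1413.
Total lost output = 529 + 1567 + 1115 + 1413 = 4624 billion.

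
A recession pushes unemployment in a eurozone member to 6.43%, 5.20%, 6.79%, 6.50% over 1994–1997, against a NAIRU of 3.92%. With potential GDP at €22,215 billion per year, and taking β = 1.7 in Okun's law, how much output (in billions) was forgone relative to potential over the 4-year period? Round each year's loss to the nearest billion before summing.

Year 1994: gap = -1.7 × (6.43 - 3.92) = -4.267%, loss ≈ 22215 × 4.267/100 ≈ 948.
Year 1995: gap = -1.7 × (5.2 - 3.92) = -2.176%, loss ≈ 22215 × 2.176/100 ≈ 483.
Year 1996: gap = -1.7 × (6.79 - 3.92) = -4.879%, loss ≈ 22215 × 4.879/100 ≈ 1084.
Year 1997: gap = -1.7 × (6.5 - 3.92) = -4.386%, loss ≈ 22215 × 4.386/100 ≈ 974.
Total lost output = 948 + 483 + 1084 + 974 = 3489 billion.

€3,489 billion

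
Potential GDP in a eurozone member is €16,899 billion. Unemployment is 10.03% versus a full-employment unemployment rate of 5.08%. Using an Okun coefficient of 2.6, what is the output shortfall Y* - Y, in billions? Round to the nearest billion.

€2,175 billion

Output gap = -2.6 × (10.03 - 5.08) = -2.6 × 4.95 = -12.87%.
Actual GDP ≈ 16899 × 0.8713 ≈ 14724 billion, so the shortfall is 16899 - 14724 = 2175 billion.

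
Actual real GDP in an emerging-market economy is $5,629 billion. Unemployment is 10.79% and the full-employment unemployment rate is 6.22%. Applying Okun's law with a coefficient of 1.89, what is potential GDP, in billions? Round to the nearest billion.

Unemployment gap = 10.79 - 6.22 = 4.57 points, so output gap = -1.89 × 4.57 = -8.6373%.
Since Y = Y* × (1 + gap/100), Y* = 5629/0.913627 ≈ 6161 billion.

$6,161 billion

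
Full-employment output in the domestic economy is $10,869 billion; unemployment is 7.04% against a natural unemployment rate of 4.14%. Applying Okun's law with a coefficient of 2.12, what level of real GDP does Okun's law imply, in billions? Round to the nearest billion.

$10,201 billion

Unemployment gap = 7.04 - 4.14 = 2.9 points, so the output gap is -2.12 × 2.9 = -6.148%.
Actual GDP = 10869 × (1 - 6.148/100) = 10869 × 0.93852 ≈ 10201 billion.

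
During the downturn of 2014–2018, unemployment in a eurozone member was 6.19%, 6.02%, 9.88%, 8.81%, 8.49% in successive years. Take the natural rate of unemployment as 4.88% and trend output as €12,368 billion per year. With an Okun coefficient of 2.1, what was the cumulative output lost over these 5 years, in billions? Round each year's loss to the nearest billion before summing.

Year 2014: gap = -2.1 × (6.19 - 4.88) = -2.751%, loss ≈ 12368 × 2.751/100 ≈ 340.
Year 2015: gap = -2.1 × (6.02 - 4.88) = -2.394%, loss ≈ 12368 × 2.394/100 ≈ 296.
Year 2016: gap = -2.1 × (9.88 - 4.88) = -10.5%, loss ≈ 12368 × 10.5/100 ≈ 1299.
Year 2017: gap = -2.1 × (8.81 - 4.88) = -8.253%, loss ≈ 12368 × 8.253/100 ≈ 1021.
Year 2018: gap = -2.1 × (8.49 - 4.88) = -7.581%, loss ≈ 12368 × 7.581/100 ≈ 938.
Total lost output = 340 + 296 + 1299 + 1021 + 938 = 3894 billion.

€3,894 billion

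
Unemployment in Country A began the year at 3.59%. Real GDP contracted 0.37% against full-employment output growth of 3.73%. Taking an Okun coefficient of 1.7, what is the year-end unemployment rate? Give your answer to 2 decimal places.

6.00%

Growth-rate Okun's law: g_Y = g_Y* - β × Δu, so Δu = (g_Y* - g_Y)/β.
Δu = (3.73 + 0.37)/1.7 = 4.1/1.7 = 2.41 percentage points.
Year-end unemployment = 3.59 + 2.41 = 6.00%.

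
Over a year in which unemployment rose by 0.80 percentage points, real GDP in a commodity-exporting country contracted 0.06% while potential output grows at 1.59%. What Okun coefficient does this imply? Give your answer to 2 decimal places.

β ≈ 2.06

Growth form: g_Y = g_Y* - β × Δu, so β = (g_Y* - g_Y)/Δu.
β = (1.59 + 0.06)/0.80 = 1.65/0.80 = 2.06.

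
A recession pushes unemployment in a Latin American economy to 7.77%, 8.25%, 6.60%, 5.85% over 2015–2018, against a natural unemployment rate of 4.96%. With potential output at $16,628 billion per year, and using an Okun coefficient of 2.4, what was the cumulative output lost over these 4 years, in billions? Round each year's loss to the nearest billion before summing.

$3,443 billion

Year 2015: gap = -2.4 × (7.77 - 4.96) = -6.744%, loss ≈ 16628 × 6.744/100 ≈ 1121.
Year 2016: gap = -2.4 × (8.25 - 4.96) = -7.896%, loss ≈ 16628 × 7.896/100 ≈ 1313.
Year 2017: gap = -2.4 × (6.6 - 4.96) = -3.936%, loss ≈ 16628 × 3.936/100 ≈ 654.
Year 2018: gap = -2.4 × (5.85 - 4.96) = -2.136%, loss ≈ 16628 × 2.136/100 ≈ 355.
Total lost output = 1121 + 1313 + 654 + 355 = 3443 billion.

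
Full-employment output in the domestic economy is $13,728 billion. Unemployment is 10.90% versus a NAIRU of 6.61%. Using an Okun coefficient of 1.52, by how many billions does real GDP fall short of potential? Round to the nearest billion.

Output gap = -1.52 × (10.9 - 6.61) = -1.52 × 4.29 = -6.5208%.
Actual GDP ≈ 13728 × 0.934792 ≈ 12833 billion, so the shortfall is 13728 - 12833 = 895 billion.

$895 billion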